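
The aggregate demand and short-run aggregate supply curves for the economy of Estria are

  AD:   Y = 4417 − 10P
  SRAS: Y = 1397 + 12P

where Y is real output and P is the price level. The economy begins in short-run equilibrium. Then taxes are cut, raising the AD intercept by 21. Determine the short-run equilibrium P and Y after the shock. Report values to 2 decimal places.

P = 138.23, Y = 3055.73

This is a positive demand shock: AD shifts right.
New AD: Y = 4438 − 10P.
Set AD = SRAS: 4438 − 10P = 1397 + 12P, so 3041 = 22P and P = 138.23.
Substituting into AD, Y = 3055.73.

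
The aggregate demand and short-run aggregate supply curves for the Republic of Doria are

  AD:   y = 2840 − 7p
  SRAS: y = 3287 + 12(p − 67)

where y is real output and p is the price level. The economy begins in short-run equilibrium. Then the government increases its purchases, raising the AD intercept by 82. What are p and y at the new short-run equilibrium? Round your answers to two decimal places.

This is a positive demand shock: AD shifts right.
New AD: y = 2922 − 7p.
SRAS can be written y = 2483 + 12p.
Set AD = SRAS: 2922 − 7p = 2483 + 12p, so 439 = 19p and p = 23.11.
Substituting into AD, y = 2760.26.

p = 23.11, y = 2760.26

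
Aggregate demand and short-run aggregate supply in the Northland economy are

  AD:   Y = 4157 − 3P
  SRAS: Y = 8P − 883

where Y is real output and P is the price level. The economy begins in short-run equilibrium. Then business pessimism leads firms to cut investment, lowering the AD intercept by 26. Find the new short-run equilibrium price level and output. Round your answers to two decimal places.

P = 455.82, Y = 2763.55

This is a negative demand shock: AD shifts left.
New AD: Y = 4131 − 3P.
Set AD = SRAS: 4131 − 3P = 8P − 883, so 5014 = 11P and P = 455.82.
Substituting into AD, Y = 2763.55.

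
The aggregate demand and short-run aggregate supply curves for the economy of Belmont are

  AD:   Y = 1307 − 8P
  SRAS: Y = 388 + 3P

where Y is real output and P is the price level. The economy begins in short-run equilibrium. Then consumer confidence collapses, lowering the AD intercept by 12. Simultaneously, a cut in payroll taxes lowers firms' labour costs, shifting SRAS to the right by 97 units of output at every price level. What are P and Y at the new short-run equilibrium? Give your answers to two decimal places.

P = 73.64, Y = 705.91

After both shocks: AD is Y = 1295 − 8P and SRAS is Y = 485 + 3P.
Setting them equal: 810 = 11P, so P = 73.64.
Substituting into AD, Y = 705.91.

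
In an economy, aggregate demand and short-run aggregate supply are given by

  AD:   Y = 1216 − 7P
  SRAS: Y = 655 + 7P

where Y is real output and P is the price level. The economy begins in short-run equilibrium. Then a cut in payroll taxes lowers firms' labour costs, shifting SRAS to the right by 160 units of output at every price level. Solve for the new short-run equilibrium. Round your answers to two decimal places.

This is a positive supply shock: SRAS shifts right.
New SRAS: Y = 815 + 7P.
Set AD = SRAS: 1216 − 7P = 815 + 7P, so 401 = 14P and P = 28.64.
Substituting into AD, Y = 1015.50.

P = 28.64, Y = 1015.50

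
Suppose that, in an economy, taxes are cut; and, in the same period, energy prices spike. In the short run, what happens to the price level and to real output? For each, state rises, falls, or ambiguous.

Price level: rises; output: ambiguous

The first event is a positive demand shock: AD shifts right, which by itself pushes P up and Y up.
The second is an adverse supply shock: SRAS shifts left, which by itself pushes P up and Y down.
Both shocks push P up, so P rises. The two shocks push Y in opposite directions, so the effect on Y is ambiguous.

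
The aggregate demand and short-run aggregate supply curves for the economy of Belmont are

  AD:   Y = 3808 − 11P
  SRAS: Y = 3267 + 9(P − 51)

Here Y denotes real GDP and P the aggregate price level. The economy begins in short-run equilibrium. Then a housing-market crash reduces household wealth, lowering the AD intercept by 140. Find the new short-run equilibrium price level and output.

P = 43, Y = 3195

This is a negative demand shock: AD shifts left.
New AD: Y = 3668 − 11P.
SRAS can be written Y = 2808 + 9P.
Set AD = SRAS: 3668 − 11P = 2808 + 9P, so 860 = 20P and P = 43.
Y = 3668 − 11·43 = 3195.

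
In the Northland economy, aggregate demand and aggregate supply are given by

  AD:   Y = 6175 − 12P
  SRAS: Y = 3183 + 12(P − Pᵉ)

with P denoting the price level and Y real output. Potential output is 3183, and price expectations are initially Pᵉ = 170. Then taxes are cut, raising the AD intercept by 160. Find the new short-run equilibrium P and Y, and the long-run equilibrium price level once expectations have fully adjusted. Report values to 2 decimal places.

Short run: P = 216.33, Y = 3739.00. Long run: P = 262.67.

AD shifts right: new AD is Y = 6335 − 12P. With Pᵉ = 170, SRAS is Y = 1143 + 12P.
Short run: 6335 − 12P = 1143 + 12P gives 5192 = 24P, so P = 216.33 and Y = 6335 − 12P = 3739.00.
Y = 3739.00 is above potential 3183; expectations adjust and SRAS shifts left until Y = 3183.
Long run: on the new AD curve, 3183 = 6335 − 12P gives P = 262.67.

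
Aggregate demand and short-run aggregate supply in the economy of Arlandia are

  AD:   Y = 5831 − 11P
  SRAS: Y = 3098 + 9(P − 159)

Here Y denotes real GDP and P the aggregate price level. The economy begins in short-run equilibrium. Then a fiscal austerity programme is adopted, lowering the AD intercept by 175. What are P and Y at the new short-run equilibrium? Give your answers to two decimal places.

This is a negative demand shock: AD shifts left.
New AD: Y = 5656 − 11P.
SRAS can be written Y = 1667 + 9P.
Set AD = SRAS: 5656 − 11P = 1667 + 9P, so 3989 = 20P and P = 199.45.
Substituting into AD, Y = 3462.05.

P = 199.45, Y = 3462.05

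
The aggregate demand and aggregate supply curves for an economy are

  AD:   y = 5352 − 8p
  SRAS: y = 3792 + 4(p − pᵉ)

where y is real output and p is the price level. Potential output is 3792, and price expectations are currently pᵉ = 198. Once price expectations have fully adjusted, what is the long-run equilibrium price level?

Short run: with pᵉ = 198, SRAS is y = 3000 + 4p. Setting AD = SRAS gives 2352 = 12p, so p = 196 and y = 5352 − 8·196 = 3784.
Output 3784 is below potential 3792, so over time expected prices fall and SRAS shifts right until y returns to 3792.
Long run: y = 3792 on the AD curve gives 3792 = 5352 − 8p, so p = 195.

Long-run p = 195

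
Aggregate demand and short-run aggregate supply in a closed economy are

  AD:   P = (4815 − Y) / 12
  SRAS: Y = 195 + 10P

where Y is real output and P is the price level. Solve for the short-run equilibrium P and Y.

Rearrange AD to Y = 4815 − 12P.
Set AD = SRAS: 4815 − 12P = 195 + 10P, so 4620 = 22P and P = 210.
Then Y = 4815 − 12·210 = 2295.

P = 210, Y = 2295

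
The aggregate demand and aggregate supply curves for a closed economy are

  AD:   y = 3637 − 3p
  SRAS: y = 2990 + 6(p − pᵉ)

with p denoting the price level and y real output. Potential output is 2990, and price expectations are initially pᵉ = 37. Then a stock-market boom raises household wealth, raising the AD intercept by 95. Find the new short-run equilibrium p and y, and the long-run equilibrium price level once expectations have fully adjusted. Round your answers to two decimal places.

AD shifts right: new AD is y = 3732 − 3p. With pᵉ = 37, SRAS is y = 2768 + 6p.
Short run: 3732 − 3p = 2768 + 6p gives 964 = 9p, so p = 107.11 and y = 3732 − 3p = 3410.67.
y = 3410.67 is above potential 2990; expectations adjust and SRAS shifts left until y = 2990.
Long run: on the new AD curve, 2990 = 3732 − 3p gives p = 247.33.

Short run: p = 107.11, y = 3410.67. Long run: p = 247.33.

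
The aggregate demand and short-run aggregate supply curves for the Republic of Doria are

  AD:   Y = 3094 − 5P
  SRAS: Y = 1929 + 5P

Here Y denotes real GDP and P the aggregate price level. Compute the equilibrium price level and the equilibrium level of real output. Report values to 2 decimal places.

P = 116.50, Y = 2511.50

Set AD = SRAS: 3094 − 5P = 1929 + 5P, so 1165 = 10P and P = 116.50.
Substituting into AD, Y = 3094 − 5P = 2511.50.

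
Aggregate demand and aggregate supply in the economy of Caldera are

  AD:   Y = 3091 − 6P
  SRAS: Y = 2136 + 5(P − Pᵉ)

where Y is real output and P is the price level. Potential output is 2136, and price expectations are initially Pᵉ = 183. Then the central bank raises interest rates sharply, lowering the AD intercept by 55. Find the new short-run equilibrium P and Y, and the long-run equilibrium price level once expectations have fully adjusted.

AD shifts left: new AD is Y = 3036 − 6P. With Pᵉ = 183, SRAS is Y = 1221 + 5P.
Short run: 3036 − 6P = 1221 + 5P gives 1815 = 11P, so P = 165 and Y = 3036 − 6·165 = 2046.
Y = 2046 is below potential 2136; expectations adjust and SRAS shifts right until Y = 2136.
Long run: on the new AD curve, 2136 = 3036 − 6P gives P = 150.

Short run: P = 165, Y = 2046. Long run: P = 150.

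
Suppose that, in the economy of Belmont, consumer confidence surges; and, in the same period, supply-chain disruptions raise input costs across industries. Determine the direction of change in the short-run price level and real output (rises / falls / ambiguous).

Price level: rises; output: ambiguous

The first event is a positive demand shock: AD shifts right, which by itself pushes P up and Y up.
The second is an adverse supply shock: SRAS shifts left, which by itself pushes P up and Y down.
Both shocks push P up, so P rises. The two shocks push Y in opposite directions, so the effect on Y is ambiguous.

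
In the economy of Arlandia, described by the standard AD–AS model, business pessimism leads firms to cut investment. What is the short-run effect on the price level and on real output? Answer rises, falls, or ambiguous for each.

Price level: falls; output: falls

This is a negative demand shock: AD shifts left.
Moving along the upward-sloping SRAS curve, P falls and Y falls.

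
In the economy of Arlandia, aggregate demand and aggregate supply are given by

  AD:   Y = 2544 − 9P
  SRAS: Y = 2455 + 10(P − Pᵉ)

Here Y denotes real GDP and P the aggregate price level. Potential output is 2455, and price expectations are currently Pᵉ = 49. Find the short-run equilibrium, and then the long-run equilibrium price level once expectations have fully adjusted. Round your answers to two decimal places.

Short run: P = 30.47, Y = 2269.74. Long run: P = 9.89.

Short run: with Pᵉ = 49, SRAS is Y = 1965 + 10P. Setting AD = SRAS gives 579 = 19P, so P = 30.47 and Y = 2544 − 9P = 2269.74.
Output 2269.74 is below potential 2455, so over time expected prices fall and SRAS shifts right until Y returns to 2455.
Long run: Y = 2455 on the AD curve gives 2455 = 2544 − 9P, so P = 9.89.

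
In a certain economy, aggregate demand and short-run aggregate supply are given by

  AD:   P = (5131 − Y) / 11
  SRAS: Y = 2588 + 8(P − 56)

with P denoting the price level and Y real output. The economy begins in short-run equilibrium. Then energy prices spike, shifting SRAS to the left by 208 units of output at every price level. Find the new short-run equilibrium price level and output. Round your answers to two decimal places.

P = 168.37, Y = 3278.95

This is a negative supply shock: SRAS shifts left.
New SRAS: Y = 1932 + 8P.
Set AD = SRAS: 5131 − 11P = 1932 + 8P, so 3199 = 19P and P = 168.37.
Substituting into AD, Y = 3278.95.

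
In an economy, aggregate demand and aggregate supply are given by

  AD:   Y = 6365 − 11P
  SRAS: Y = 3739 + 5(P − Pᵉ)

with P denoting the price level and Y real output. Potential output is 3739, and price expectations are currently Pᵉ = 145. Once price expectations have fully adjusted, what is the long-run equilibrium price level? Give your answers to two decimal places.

Short run: with Pᵉ = 145, SRAS is Y = 3014 + 5P. Setting AD = SRAS gives 3351 = 16P, so P = 209.44 and Y = 6365 − 11P = 4061.19.
Output 4061.19 is above potential 3739, so over time expected prices rise and SRAS shifts left until Y returns to 3739.
Long run: Y = 3739 on the AD curve gives 3739 = 6365 − 11P, so P = 238.73.

Long-run P = 238.73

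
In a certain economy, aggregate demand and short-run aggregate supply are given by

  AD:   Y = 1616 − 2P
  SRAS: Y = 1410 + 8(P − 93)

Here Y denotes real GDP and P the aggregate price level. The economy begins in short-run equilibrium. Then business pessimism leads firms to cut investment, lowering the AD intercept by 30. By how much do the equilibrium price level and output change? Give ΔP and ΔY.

This is a negative demand shock: AD shifts left.
New AD: Y = 1586 − 2P.
SRAS can be written Y = 666 + 8P.
Set AD = SRAS: 1586 − 2P = 666 + 8P, so 920 = 10P and P = 92.
Y = 1586 − 2·92 = 1402.
Initially P = 95, Y = 1426, so ΔP = -3 and ΔY = -24.

ΔP = -3, ΔY = -24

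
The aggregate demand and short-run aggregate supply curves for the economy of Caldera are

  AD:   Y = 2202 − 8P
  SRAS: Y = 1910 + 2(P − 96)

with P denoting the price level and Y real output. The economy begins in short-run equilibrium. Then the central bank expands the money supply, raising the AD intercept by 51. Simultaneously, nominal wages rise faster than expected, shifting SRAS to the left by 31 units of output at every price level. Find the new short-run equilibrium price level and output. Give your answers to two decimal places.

After both shocks: AD is Y = 2253 − 8P and SRAS is Y = 1687 + 2P.
Setting them equal: 566 = 10P, so P = 56.60.
Substituting into AD, Y = 1800.20.

P = 56.60, Y = 1800.20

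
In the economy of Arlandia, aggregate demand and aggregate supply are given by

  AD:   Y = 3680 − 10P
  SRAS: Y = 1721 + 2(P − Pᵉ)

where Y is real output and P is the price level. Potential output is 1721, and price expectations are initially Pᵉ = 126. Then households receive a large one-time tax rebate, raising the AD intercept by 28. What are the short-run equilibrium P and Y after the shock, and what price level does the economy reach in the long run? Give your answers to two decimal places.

Short run: P = 186.58, Y = 1842.17. Long run: P = 198.70.

AD shifts right: new AD is Y = 3708 − 10P. With Pᵉ = 126, SRAS is Y = 1469 + 2P.
Short run: 3708 − 10P = 1469 + 2P gives 2239 = 12P, so P = 186.58 and Y = 3708 − 10P = 1842.17.
Y = 1842.17 is above potential 1721; expectations adjust and SRAS shifts left until Y = 1721.
Long run: on the new AD curve, 1721 = 3708 − 10P gives P = 198.70.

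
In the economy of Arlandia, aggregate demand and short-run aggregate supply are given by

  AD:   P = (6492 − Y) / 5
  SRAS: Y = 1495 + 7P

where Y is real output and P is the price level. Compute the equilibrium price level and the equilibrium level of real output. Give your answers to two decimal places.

Rearrange AD to Y = 6492 − 5P.
Set AD = SRAS: 6492 − 5P = 1495 + 7P, so 4997 = 12P and P = 416.42.
Substituting into AD, Y = 6492 − 5P = 4409.92.

P = 416.42, Y = 4409.92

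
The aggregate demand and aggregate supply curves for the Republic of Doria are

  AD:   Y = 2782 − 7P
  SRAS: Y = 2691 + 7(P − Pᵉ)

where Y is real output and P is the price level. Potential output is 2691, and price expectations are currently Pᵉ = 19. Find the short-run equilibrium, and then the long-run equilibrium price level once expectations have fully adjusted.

Short run: P = 16, Y = 2670. Long run: P = 13.

Short run: with Pᵉ = 19, SRAS is Y = 2558 + 7P. Setting AD = SRAS gives 224 = 14P, so P = 16 and Y = 2782 − 7·16 = 2670.
Output 2670 is below potential 2691, so over time expected prices fall and SRAS shifts right until Y returns to 2691.
Long run: Y = 2691 on the AD curve gives 2691 = 2782 − 7P, so P = 13.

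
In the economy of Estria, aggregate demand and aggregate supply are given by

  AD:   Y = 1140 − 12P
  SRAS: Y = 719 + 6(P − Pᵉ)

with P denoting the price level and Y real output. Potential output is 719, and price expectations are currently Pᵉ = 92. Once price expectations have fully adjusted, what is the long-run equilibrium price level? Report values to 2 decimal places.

Long-run P = 35.08

Short run: with Pᵉ = 92, SRAS is Y = 167 + 6P. Setting AD = SRAS gives 973 = 18P, so P = 54.06 and Y = 1140 − 12P = 491.33.
Output 491.33 is below potential 719, so over time expected prices fall and SRAS shifts right until Y returns to 719.
Long run: Y = 719 on the AD curve gives 719 = 1140 − 12P, so P = 35.08.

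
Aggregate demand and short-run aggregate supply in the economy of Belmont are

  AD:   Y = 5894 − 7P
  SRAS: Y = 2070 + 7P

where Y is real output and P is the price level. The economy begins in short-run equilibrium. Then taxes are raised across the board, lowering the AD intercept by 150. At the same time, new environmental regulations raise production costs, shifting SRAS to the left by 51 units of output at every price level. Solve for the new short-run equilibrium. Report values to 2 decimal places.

P = 266.07, Y = 3881.50

After both shocks: AD is Y = 5744 − 7P and SRAS is Y = 2019 + 7P.
Setting them equal: 3725 = 14P, so P = 266.07.
Substituting into AD, Y = 3881.50.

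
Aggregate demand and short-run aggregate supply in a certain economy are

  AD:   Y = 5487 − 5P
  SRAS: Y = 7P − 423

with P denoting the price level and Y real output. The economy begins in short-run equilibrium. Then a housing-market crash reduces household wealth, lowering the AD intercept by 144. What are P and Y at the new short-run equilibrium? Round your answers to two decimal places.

This is a negative demand shock: AD shifts left.
New AD: Y = 5343 − 5P.
Set AD = SRAS: 5343 − 5P = 7P − 423, so 5766 = 12P and P = 480.50.
Substituting into AD, Y = 2940.50.

P = 480.50, Y = 2940.50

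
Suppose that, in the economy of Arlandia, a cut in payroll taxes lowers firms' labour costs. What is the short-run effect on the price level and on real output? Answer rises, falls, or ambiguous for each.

This is a favourable supply shock: SRAS shifts right.
Moving along the downward-sloping AD curve, P falls and Y rises.

Price level: falls; output: rises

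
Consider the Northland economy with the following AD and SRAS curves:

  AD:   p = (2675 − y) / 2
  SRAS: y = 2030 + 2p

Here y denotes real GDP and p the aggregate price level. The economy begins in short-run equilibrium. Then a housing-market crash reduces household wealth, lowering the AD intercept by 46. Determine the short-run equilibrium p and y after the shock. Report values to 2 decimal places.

This is a negative demand shock: AD shifts left.
New AD: y = 2629 − 2p.
Set AD = SRAS: 2629 − 2p = 2030 + 2p, so 599 = 4p and p = 149.75.
Substituting into AD, y = 2329.50.

p = 149.75, y = 2329.50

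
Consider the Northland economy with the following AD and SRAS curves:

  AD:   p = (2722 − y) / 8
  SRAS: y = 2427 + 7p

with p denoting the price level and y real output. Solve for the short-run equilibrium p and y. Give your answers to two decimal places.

p = 19.67, y = 2564.67

Rearrange AD to y = 2722 − 8p.
Set AD = SRAS: 2722 − 8p = 2427 + 7p, so 295 = 15p and p = 19.67.
Substituting into AD, y = 2722 − 8p = 2564.67.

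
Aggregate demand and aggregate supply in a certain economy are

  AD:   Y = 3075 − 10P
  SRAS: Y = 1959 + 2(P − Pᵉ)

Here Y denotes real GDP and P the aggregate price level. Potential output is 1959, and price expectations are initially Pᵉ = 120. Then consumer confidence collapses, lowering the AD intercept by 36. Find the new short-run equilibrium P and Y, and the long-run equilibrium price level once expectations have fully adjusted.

Short run: P = 110, Y = 1939. Long run: P = 108.

AD shifts left: new AD is Y = 3039 − 10P. With Pᵉ = 120, SRAS is Y = 1719 + 2P.
Short run: 3039 − 10P = 1719 + 2P gives 1320 = 12P, so P = 110 and Y = 3039 − 10·110 = 1939.
Y = 1939 is below potential 1959; expectations adjust and SRAS shifts right until Y = 1959.
Long run: on the new AD curve, 1959 = 3039 − 10P gives P = 108.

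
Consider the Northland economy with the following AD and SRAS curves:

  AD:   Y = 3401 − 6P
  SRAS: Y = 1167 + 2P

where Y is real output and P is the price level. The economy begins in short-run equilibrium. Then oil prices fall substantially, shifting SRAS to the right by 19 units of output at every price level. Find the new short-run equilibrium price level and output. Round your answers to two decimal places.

P = 276.88, Y = 1739.75

This is a positive supply shock: SRAS shifts right.
New SRAS: Y = 1186 + 2P.
Set AD = SRAS: 3401 − 6P = 1186 + 2P, so 2215 = 8P and P = 276.88.
Substituting into AD, Y = 1739.75.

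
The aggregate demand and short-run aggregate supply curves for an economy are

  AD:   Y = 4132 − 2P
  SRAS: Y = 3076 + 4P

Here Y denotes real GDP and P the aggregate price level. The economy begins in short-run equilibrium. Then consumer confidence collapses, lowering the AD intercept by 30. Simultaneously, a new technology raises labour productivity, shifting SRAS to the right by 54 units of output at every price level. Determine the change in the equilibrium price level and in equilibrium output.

After both shocks: AD is Y = 4102 − 2P and SRAS is Y = 3130 + 4P.
Setting them equal: 972 = 6P, so P = 162.
Y = 4102 − 2·162 = 3778.
Initially P = 176, Y = 3780, so ΔP = -14 and ΔY = -2.

ΔP = -14, ΔY = -2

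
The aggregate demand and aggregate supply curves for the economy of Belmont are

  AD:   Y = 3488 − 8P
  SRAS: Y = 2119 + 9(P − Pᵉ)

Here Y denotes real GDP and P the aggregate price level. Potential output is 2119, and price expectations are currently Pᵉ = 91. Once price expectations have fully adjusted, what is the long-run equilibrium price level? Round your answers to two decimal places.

Short run: with Pᵉ = 91, SRAS is Y = 1300 + 9P. Setting AD = SRAS gives 2188 = 17P, so P = 128.71 and Y = 3488 − 8P = 2458.35.
Output 2458.35 is above potential 2119, so over time expected prices rise and SRAS shifts left until Y returns to 2119.
Long run: Y = 2119 on the AD curve gives 2119 = 3488 − 8P, so P = 171.13.

Long-run P = 171.13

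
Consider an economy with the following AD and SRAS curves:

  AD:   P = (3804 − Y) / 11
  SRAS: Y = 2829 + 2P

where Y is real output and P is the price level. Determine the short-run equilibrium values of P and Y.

P = 75, Y = 2979

Rearrange AD to Y = 3804 − 11P.
Set AD = SRAS: 3804 − 11P = 2829 + 2P, so 975 = 13P and P = 75.
Then Y = 3804 − 11·75 = 2979.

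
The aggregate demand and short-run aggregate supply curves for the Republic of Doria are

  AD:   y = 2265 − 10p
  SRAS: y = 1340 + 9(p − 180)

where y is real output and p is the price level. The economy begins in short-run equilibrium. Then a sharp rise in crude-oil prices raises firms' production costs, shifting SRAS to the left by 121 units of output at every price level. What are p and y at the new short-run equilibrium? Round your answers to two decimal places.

p = 140.32, y = 861.84

This is a negative supply shock: SRAS shifts left.
New SRAS: y = 9p − 401.
Set AD = SRAS: 2265 − 10p = 9p − 401, so 2666 = 19p and p = 140.32.
Substituting into AD, y = 861.84.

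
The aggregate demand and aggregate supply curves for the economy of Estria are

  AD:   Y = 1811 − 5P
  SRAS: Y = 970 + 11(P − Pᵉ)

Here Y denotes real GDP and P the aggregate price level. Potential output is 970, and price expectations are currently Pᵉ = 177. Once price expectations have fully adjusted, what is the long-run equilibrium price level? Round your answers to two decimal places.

Long-run P = 168.20

Short run: with Pᵉ = 177, SRAS is Y = 11P − 977. Setting AD = SRAS gives 2788 = 16P, so P = 174.25 and Y = 1811 − 5P = 939.75.
Output 939.75 is below potential 970, so over time expected prices fall and SRAS shifts right until Y returns to 970.
Long run: Y = 970 on the AD curve gives 970 = 1811 − 5P, so P = 168.20.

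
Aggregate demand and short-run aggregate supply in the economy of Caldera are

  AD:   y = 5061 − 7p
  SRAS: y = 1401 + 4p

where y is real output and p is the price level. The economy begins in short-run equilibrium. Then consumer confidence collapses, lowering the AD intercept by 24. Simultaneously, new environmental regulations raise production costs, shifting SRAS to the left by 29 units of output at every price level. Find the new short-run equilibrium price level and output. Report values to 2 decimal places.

p = 333.18, y = 2704.73

After both shocks: AD is y = 5037 − 7p and SRAS is y = 1372 + 4p.
Setting them equal: 3665 = 11p, so p = 333.18.
Substituting into AD, y = 2704.73.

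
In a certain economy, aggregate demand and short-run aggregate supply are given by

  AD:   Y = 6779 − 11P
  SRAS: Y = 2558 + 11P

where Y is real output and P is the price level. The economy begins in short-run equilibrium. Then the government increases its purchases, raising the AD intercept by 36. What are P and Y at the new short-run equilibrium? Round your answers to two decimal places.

This is a positive demand shock: AD shifts right.
New AD: Y = 6815 − 11P.
Set AD = SRAS: 6815 − 11P = 2558 + 11P, so 4257 = 22P and P = 193.50.
Substituting into AD, Y = 4686.50.

P = 193.50, Y = 4686.50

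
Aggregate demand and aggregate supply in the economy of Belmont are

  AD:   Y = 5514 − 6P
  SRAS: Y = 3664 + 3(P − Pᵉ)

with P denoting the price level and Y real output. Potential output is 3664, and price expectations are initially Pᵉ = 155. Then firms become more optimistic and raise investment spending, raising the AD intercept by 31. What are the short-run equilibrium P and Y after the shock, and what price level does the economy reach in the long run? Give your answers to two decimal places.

AD shifts right: new AD is Y = 5545 − 6P. With Pᵉ = 155, SRAS is Y = 3199 + 3P.
Short run: 5545 − 6P = 3199 + 3P gives 2346 = 9P, so P = 260.67 and Y = 5545 − 6P = 3981.00.
Y = 3981.00 is above potential 3664; expectations adjust and SRAS shifts left until Y = 3664.
Long run: on the new AD curve, 3664 = 5545 − 6P gives P = 313.50.

Short run: P = 260.67, Y = 3981.00. Long run: P = 313.50.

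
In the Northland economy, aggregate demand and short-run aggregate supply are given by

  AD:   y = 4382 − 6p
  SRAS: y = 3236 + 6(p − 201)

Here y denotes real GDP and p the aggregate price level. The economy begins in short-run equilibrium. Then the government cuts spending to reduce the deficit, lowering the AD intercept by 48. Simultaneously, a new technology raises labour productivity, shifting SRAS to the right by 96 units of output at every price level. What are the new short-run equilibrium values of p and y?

After both shocks: AD is y = 4334 − 6p and SRAS is y = 2126 + 6p.
Setting them equal: 2208 = 12p, so p = 184.
y = 4334 − 6·184 = 3230.

p = 184, y = 3230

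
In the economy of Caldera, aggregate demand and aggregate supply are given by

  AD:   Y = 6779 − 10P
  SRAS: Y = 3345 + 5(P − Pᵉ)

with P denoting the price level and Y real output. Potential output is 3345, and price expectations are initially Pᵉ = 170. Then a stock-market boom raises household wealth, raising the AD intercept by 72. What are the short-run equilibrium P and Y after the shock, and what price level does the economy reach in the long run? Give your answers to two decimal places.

AD shifts right: new AD is Y = 6851 − 10P. With Pᵉ = 170, SRAS is Y = 2495 + 5P.
Short run: 6851 − 10P = 2495 + 5P gives 4356 = 15P, so P = 290.40 and Y = 6851 − 10P = 3947.00.
Y = 3947.00 is above potential 3345; expectations adjust and SRAS shifts left until Y = 3345.
Long run: on the new AD curve, 3345 = 6851 − 10P gives P = 350.60.

Short run: P = 290.40, Y = 3947.00. Long run: P = 350.60.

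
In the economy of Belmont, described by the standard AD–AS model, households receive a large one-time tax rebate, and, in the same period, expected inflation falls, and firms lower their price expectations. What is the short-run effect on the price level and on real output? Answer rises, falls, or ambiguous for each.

Price level: ambiguous; output: rises

The first event is a positive demand shock: AD shifts right, which by itself pushes P up and Y up.
The second is a favourable supply shock: SRAS shifts right, which by itself pushes P down and Y up.
The two shocks push P in opposite directions, so the effect on P is ambiguous. Both shocks push Y up, so Y rises.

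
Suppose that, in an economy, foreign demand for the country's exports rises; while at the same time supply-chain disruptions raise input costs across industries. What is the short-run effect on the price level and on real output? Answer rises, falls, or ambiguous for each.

Price level: rises; output: ambiguous

The first event is a positive demand shock: AD shifts right, which by itself pushes P up and Y up.
The second is an adverse supply shock: SRAS shifts left, which by itself pushes P up and Y down.
Both shocks push P up, so P rises. The two shocks push Y in opposite directions, so the effect on Y is ambiguous.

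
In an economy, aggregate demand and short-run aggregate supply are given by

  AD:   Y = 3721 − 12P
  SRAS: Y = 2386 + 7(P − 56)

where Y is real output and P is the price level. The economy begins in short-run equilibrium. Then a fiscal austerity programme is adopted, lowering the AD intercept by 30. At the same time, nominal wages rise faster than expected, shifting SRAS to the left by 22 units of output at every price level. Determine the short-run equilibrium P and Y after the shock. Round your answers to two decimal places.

P = 90.47, Y = 2605.32

After both shocks: AD is Y = 3691 − 12P and SRAS is Y = 1972 + 7P.
Setting them equal: 1719 = 19P, so P = 90.47.
Substituting into AD, Y = 2605.32.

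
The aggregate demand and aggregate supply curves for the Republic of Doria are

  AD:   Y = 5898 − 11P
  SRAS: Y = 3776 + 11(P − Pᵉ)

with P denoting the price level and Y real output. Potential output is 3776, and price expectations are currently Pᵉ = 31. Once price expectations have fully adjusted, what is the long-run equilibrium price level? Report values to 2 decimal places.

Long-run P = 192.91

Short run: with Pᵉ = 31, SRAS is Y = 3435 + 11P. Setting AD = SRAS gives 2463 = 22P, so P = 111.95 and Y = 5898 − 11P = 4666.50.
Output 4666.50 is above potential 3776, so over time expected prices rise and SRAS shifts left until Y returns to 3776.
Long run: Y = 3776 on the AD curve gives 3776 = 5898 − 11P, so P = 192.91.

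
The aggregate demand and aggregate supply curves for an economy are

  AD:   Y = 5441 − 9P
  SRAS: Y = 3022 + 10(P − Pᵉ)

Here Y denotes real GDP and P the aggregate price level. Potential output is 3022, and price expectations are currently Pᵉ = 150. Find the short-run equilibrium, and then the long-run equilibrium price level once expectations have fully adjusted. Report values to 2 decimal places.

Short run: P = 206.26, Y = 3584.63. Long run: P = 268.78.

Short run: with Pᵉ = 150, SRAS is Y = 1522 + 10P. Setting AD = SRAS gives 3919 = 19P, so P = 206.26 and Y = 5441 − 9P = 3584.63.
Output 3584.63 is above potential 3022, so over time expected prices rise and SRAS shifts left until Y returns to 3022.
Long run: Y = 3022 on the AD curve gives 3022 = 5441 − 9P, so P = 268.78.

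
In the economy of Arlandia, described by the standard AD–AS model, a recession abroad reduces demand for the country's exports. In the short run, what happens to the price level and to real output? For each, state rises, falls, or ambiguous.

Price level: falls; output: falls

This is a negative demand shock: AD shifts left.
Moving along the upward-sloping SRAS curve, P falls and Y falls.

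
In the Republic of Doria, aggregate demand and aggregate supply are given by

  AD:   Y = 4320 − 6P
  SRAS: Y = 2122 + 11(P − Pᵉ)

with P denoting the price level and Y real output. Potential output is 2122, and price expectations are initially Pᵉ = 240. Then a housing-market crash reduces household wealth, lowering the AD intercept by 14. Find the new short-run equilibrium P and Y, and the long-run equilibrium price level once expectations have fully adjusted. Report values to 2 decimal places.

AD shifts left: new AD is Y = 4306 − 6P. With Pᵉ = 240, SRAS is Y = 11P − 518.
Short run: 4306 − 6P = 11P − 518 gives 4824 = 17P, so P = 283.76 and Y = 4306 − 6P = 2603.41.
Y = 2603.41 is above potential 2122; expectations adjust and SRAS shifts left until Y = 2122.
Long run: on the new AD curve, 2122 = 4306 − 6P gives P = 364.00.

Short run: P = 283.76, Y = 2603.41. Long run: P = 364.00.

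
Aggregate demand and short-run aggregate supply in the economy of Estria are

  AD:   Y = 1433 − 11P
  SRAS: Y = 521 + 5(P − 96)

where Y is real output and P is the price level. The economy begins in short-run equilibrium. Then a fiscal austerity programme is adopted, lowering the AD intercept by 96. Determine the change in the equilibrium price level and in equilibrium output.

ΔP = -6, ΔY = -30

This is a negative demand shock: AD shifts left.
New AD: Y = 1337 − 11P.
SRAS can be written Y = 41 + 5P.
Set AD = SRAS: 1337 − 11P = 41 + 5P, so 1296 = 16P and P = 81.
Y = 1337 − 11·81 = 446.
Initially P = 87, Y = 476, so ΔP = -6 and ΔY = -30.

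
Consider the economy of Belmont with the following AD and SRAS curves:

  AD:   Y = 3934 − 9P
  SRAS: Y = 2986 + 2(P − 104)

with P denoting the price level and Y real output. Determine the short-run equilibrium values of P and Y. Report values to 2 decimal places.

P = 105.09, Y = 2988.18

Write SRAS as Y = 2986 + 2P − 208 = 2778 + 2P.
Set AD = SRAS: 3934 − 9P = 2778 + 2P, so 1156 = 11P and P = 105.09.
Substituting into AD, Y = 3934 − 9P = 2988.18.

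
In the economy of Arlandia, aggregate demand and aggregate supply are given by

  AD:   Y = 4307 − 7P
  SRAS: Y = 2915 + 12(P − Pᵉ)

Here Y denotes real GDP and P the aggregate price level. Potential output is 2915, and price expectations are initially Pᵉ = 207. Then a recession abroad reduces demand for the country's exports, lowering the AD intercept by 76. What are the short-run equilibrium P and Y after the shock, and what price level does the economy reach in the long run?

AD shifts left: new AD is Y = 4231 − 7P. With Pᵉ = 207, SRAS is Y = 431 + 12P.
Short run: 4231 − 7P = 431 + 12P gives 3800 = 19P, so P = 200 and Y = 4231 − 7·200 = 2831.
Y = 2831 is below potential 2915; expectations adjust and SRAS shifts right until Y = 2915.
Long run: on the new AD curve, 2915 = 4231 − 7P gives P = 188.

Short run: P = 200, Y = 2831. Long run: P = 188.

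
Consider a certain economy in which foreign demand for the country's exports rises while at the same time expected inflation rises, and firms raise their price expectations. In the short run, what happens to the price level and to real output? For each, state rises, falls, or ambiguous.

The first event is a positive demand shock: AD shifts right, which by itself pushes P up and Y up.
The second is an adverse supply shock: SRAS shifts left, which by itself pushes P up and Y down.
Both shocks push P up, so P rises. The two shocks push Y in opposite directions, so the effect on Y is ambiguous.

Price level: rises; output: ambiguous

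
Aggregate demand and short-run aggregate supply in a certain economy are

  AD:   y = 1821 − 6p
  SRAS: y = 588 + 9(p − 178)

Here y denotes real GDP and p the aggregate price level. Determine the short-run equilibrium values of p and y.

Write SRAS as y = 588 + 9p − 1602 = 9p − 1014.
Set AD = SRAS: 1821 − 6p = 9p − 1014, so 2835 = 15p and p = 189.
Then y = 1821 − 6·189 = 687.

p = 189, y = 687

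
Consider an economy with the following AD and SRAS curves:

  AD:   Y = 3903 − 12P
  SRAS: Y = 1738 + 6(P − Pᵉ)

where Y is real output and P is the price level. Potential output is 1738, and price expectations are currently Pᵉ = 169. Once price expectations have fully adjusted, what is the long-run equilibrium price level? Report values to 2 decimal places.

Short run: with Pᵉ = 169, SRAS is Y = 724 + 6P. Setting AD = SRAS gives 3179 = 18P, so P = 176.61 and Y = 3903 − 12P = 1783.67.
Output 1783.67 is above potential 1738, so over time expected prices rise and SRAS shifts left until Y returns to 1738.
Long run: Y = 1738 on the AD curve gives 1738 = 3903 − 12P, so P = 180.42.

Long-run P = 180.42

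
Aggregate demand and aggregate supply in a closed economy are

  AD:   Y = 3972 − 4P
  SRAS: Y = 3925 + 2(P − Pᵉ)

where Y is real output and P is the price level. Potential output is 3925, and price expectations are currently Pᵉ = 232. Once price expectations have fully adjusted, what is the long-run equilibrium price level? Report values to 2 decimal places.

Long-run P = 11.75

Short run: with Pᵉ = 232, SRAS is Y = 3461 + 2P. Setting AD = SRAS gives 511 = 6P, so P = 85.17 and Y = 3972 − 4P = 3631.33.
Output 3631.33 is below potential 3925, so over time expected prices fall and SRAS shifts right until Y returns to 3925.
Long run: Y = 3925 on the AD curve gives 3925 = 3972 − 4P, so P = 11.75.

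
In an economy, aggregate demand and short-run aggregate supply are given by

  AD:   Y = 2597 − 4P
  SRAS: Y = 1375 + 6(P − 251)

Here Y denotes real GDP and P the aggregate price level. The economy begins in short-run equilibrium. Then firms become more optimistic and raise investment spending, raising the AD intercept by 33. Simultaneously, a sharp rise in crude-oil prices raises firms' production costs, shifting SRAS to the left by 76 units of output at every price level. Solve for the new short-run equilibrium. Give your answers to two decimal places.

P = 283.70, Y = 1495.20

After both shocks: AD is Y = 2630 − 4P and SRAS is Y = 6P − 207.
Setting them equal: 2837 = 10P, so P = 283.70.
Substituting into AD, Y = 1495.20.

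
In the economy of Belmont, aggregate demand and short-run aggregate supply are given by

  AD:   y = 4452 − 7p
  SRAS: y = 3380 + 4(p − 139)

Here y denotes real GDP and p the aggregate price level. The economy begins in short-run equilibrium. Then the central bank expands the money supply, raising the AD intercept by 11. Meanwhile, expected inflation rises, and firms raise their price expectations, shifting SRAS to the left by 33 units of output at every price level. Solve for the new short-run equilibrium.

p = 152, y = 3399

After both shocks: AD is y = 4463 − 7p and SRAS is y = 2791 + 4p.
Setting them equal: 1672 = 11p, so p = 152.
y = 4463 − 7·152 = 3399.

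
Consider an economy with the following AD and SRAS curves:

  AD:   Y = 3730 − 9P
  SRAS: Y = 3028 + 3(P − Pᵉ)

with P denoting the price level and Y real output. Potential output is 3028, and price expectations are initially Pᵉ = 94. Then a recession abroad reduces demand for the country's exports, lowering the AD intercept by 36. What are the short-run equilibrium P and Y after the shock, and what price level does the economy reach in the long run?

AD shifts left: new AD is Y = 3694 − 9P. With Pᵉ = 94, SRAS is Y = 2746 + 3P.
Short run: 3694 − 9P = 2746 + 3P gives 948 = 12P, so P = 79 and Y = 3694 − 9·79 = 2983.
Y = 2983 is below potential 3028; expectations adjust and SRAS shifts right until Y = 3028.
Long run: on the new AD curve, 3028 = 3694 − 9P gives P = 74.

Short run: P = 79, Y = 2983. Long run: P = 74.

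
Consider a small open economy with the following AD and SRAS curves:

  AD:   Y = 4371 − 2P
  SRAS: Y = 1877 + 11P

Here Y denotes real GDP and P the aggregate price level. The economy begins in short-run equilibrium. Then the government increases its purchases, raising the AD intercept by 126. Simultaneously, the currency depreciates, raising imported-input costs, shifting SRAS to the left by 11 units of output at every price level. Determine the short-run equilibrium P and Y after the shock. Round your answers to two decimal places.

After both shocks: AD is Y = 4497 − 2P and SRAS is Y = 1866 + 11P.
Setting them equal: 2631 = 13P, so P = 202.38.
Substituting into AD, Y = 4092.23.

P = 202.38, Y = 4092.23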